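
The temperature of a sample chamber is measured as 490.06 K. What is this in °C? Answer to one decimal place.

In Celsius: 490.06 - 273.15 = 216.9100°C.

216.9°C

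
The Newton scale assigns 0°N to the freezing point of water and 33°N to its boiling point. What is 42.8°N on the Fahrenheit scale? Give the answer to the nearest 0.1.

265.5°F

Linear interpolation between the fixed points: C = (42.8 - 0) × 100 / (33 - 0) = 129.6970°C.
Then 129.6970 × 1.8 + 32 = 265.5°F.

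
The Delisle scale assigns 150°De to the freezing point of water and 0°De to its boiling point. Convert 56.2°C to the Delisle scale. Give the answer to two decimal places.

65.70°De

Linearly onto the Delisle scale: 150 + (56.2000 / 100) × (0 - 150) = 65.70°De.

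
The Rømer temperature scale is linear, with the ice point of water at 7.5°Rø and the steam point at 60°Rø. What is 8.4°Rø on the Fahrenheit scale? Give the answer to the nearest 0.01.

35.09°F

Linear interpolation between the fixed points: C = (8.4 - 7.5) × 100 / (60 - 7.5) = 1.7143°C.
Then 1.7143 × 1.8 + 32 = 35.09°F.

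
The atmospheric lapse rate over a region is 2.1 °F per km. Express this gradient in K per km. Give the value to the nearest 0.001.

1.167 K/km

Since only a temperature interval is involved, the additive offset between the scales drops out.
A change of 1°F is a change of 5/9 K, so 2.1 × 5/9 = 1.167.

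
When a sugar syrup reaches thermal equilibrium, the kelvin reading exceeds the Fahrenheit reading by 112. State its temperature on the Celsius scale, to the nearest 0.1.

161.4°C

Let x be the Fahrenheit reading; then the kelvin reading is 5/9·x + 255.372.
(5/9·x + 255.372) - x = 112  ⇒  (-4/9)·x = -143.372  ⇒  x = 322.5875°F.
In Celsius: (322.5875 - 32) × 5/9 = 161.4°C.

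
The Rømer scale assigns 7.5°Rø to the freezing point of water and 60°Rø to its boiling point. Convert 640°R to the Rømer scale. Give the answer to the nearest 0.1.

50.8°Rø

First in Celsius: (640 - 491.67) × 5/9 = 82.4056°C.
Linearly onto the Rømer scale: 7.5 + (82.4056 / 100) × (60 - 7.5) = 50.8°Rø.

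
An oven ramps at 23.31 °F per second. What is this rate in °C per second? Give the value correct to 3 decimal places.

Since only a temperature interval is involved, the additive offset between the scales drops out.
A change of 1°F is a change of 5/9°C, so 23.31 × 5/9 = 12.950.

12.950 °C/second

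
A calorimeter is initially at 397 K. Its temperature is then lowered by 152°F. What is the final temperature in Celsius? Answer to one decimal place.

39.4°C

Initial temperature in Celsius: 397 - 273.15 = 123.8500°C.
The 152°F change is an interval, so only the factor 5/9 applies: -152 × 5/9 = -84.4444°C.
Final Celsius temperature: 123.8500 - 84.4444 = 39.4056°C.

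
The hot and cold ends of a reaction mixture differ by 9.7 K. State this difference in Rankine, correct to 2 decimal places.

An interval of 1 K corresponds to 1.8°R.
9.7 × 1.8 = 17.46.

17.46°R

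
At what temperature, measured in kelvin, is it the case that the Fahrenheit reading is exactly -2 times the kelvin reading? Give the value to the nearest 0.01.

120.97 K

Let K be the kelvin reading. The Fahrenheit reading is F = 1.8·K - 459.67.
Require F = -2·K: 1.8·K - 459.67 = -2·K.
(3.8)·K = 459.67  ⇒  K = 120.97.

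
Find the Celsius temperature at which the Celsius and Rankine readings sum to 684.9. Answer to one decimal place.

Let C be the Celsius reading. The Rankine reading is R = 1.8·C + 491.67.
Require C + R = 684.9: (2.8)·C + 491.67 = 684.9.
C = (684.9 - 491.67) / (2.8) = 69.0.

69.0°C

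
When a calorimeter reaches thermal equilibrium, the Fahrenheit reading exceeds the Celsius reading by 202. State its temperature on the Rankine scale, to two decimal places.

874.17°R

Let x be the Fahrenheit reading; then the Celsius reading is 5/9·x - 17.7778.
(5/9·x - 17.7778) - x = -202  ⇒  (-4/9)·x = -184.222  ⇒  x = 414.5000°F.
In Celsius: (414.5 - 32) × 5/9 = 212.5000°C.
In Rankine: 212.5000 × 1.8 + 491.67 = 874.17°R.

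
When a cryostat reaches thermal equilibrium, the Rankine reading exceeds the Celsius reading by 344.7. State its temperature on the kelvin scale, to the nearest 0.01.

Let x be the Rankine reading; then the Celsius reading is 5/9·x - 273.15.
(5/9·x - 273.15) - x = -344.7  ⇒  (-4/9)·x = -71.55  ⇒  x = 160.9875°R.
In Celsius: (160.9875 - 491.67) × 5/9 = -183.7125°C.
In kelvin: -183.7125 + 273.15 = 89.44 K.

89.44 K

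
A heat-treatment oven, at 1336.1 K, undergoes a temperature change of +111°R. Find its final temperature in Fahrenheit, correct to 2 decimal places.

2056.31°F

Initial temperature in Celsius: 1336.1 - 273.15 = 1062.9500°C.
The 111°R change is an interval, so only the factor 5/9 applies: +111 × 5/9 = +61.6667°C.
Final Celsius temperature: 1062.9500 + 61.6667 = 1124.6167°C.
In Fahrenheit: 1124.6167 × 1.8 + 32 = 2056.31°F.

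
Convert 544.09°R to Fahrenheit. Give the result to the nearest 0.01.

In Celsius: (544.09 - 491.67) × 5/9 = 29.1222°C.
In Fahrenheit: 29.1222 × 1.8 + 32 = 84.42°F.

84.42°F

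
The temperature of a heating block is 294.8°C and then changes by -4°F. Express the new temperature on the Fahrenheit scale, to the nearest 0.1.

558.6°F

The 4°F change is an interval, so only the factor 5/9 applies: -4 × 5/9 = -2.2222°C.
Final Celsius temperature: 294.8000 - 2.2222 = 292.5778°C.
In Fahrenheit: 292.5778 × 1.8 + 32 = 558.6°F.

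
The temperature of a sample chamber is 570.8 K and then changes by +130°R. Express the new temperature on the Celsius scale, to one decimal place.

369.9°C

Initial temperature in Celsius: 570.8 - 273.15 = 297.6500°C.
The 130°R change is an interval, so only the factor 5/9 applies: +130 × 5/9 = +72.2222°C.
Final Celsius temperature: 297.6500 + 72.2222 = 369.8722°C.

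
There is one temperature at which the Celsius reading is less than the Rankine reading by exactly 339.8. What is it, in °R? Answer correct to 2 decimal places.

Let R be the Rankine reading. The Celsius reading is C = 5/9·R - 273.15.
Require C - R = -339.8: (-4/9)·R - 273.15 = -339.8.
R = (-339.8 + 273.15) / (-4/9) = 149.96.

149.96°R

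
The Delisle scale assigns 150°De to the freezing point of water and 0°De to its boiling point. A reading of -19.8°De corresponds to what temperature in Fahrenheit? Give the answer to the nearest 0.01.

Linear interpolation between the fixed points: C = (-19.8 - 150) × 100 / (0 - 150) = 113.2000°C.
Then 113.2000 × 1.8 + 32 = 235.76°F.

235.76°F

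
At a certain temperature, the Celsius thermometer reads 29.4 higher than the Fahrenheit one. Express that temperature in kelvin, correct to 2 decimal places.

Let x be the Fahrenheit reading; then the Celsius reading is 5/9·x - 17.7778.
(5/9·x - 17.7778) - x = 29.4  ⇒  (-4/9)·x = 47.1778  ⇒  x = -106.1500°F.
In Celsius: (-106.15 - 32) × 5/9 = -76.7500°C.
In kelvin: -76.7500 + 273.15 = 196.40 K.

196.40 K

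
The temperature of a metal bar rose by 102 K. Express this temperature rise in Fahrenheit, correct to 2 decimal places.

183.60°F

Only the scale ratio 1.8 matters for a change in temperature.
102 × 1.8 = 183.60.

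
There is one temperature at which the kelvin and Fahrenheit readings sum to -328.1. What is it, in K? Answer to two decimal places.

Let K be the kelvin reading. The Fahrenheit reading is F = 1.8·K - 459.67.
Require K + F = -328.1: (2.8)·K - 459.67 = -328.1.
K = (-328.1 + 459.67) / (2.8) = 46.99.

46.99 K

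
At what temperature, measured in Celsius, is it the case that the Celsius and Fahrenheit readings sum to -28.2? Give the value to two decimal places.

Let C be the Celsius reading. The Fahrenheit reading is F = 1.8·C + 32.
Require C + F = -28.2: (2.8)·C + 32 = -28.2.
C = (-28.2 - 32) / (2.8) = -21.50.

-21.50°C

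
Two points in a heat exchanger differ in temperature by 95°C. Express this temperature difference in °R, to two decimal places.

171.00°R

An interval of 1°C corresponds to 1.8°R.
95 × 1.8 = 171.00.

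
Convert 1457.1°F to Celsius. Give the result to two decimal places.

791.72°C

In Celsius: (1457.1 - 32) × 5/9 = 791.7222°C.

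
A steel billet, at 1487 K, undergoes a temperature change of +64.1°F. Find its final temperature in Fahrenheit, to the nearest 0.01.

2281.03°F

Initial temperature in Celsius: 1487 - 273.15 = 1213.8500°C.
The 64.1°F change is an interval, so only the factor 5/9 applies: +64.1 × 5/9 = +35.6111°C.
Final Celsius temperature: 1213.8500 + 35.6111 = 1249.4611°C.
In Fahrenheit: 1249.4611 × 1.8 + 32 = 2281.03°F.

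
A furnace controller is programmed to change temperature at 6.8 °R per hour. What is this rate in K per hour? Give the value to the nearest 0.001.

3.778 K/hour

The quantity depends on a temperature interval, so only the ratio of degree sizes applies; the offset between the scales is irrelevant.
A change of 1°R is a change of 5/9 K, so 6.8 × 5/9 = 3.778.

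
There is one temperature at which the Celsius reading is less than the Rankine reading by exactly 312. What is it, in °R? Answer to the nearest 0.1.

Let R be the Rankine reading. The Celsius reading is C = 5/9·R - 273.15.
Require C - R = -312: (-4/9)·R - 273.15 = -312.
R = (-312 + 273.15) / (-4/9) = 87.4.

87.4°R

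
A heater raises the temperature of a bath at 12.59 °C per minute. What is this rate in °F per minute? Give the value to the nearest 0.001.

22.662 °F/minute

Since only a temperature interval is involved, the additive offset between the scales drops out.
A change of 1°C is a change of 1.8°F, so 12.59 × 1.8 = 22.662.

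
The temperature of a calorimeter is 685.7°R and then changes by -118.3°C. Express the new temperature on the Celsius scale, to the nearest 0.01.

-10.51°C

Initial temperature in Celsius: (685.7 - 491.67) × 5/9 = 107.7944°C.
Final Celsius temperature: 107.7944 - 118.3000 = -10.5056°C.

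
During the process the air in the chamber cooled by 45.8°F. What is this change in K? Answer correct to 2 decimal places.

25.44 K

Only the scale ratio 5/9 matters for a change in temperature.
45.8 × 5/9 = 25.44.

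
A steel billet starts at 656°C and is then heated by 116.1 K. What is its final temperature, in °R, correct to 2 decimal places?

The 116.1 K change is an interval; Kelvin and Celsius degrees are the same size, so ΔC = +116.1°C.
Final Celsius temperature: 656.0000 + 116.1000 = 772.1000°C.
In Rankine: 772.1000 × 1.8 + 491.67 = 1881.45°R.

1881.45°R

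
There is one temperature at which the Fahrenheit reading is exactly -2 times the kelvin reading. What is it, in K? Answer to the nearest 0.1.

121.0 K

Let K be the kelvin reading. The Fahrenheit reading is F = 1.8·K - 459.67.
Require F = -2·K: 1.8·K - 459.67 = -2·K.
(3.8)·K = 459.67  ⇒  K = 121.0.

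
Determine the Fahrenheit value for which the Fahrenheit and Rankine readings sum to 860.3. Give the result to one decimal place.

200.3°F

Let F be the Fahrenheit reading. The Rankine reading is R = 1·F + 459.67.
Require F + R = 860.3: (2)·F + 459.67 = 860.3.
F = (860.3 - 459.67) / (2) = 200.3.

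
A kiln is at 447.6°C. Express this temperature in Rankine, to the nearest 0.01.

1297.35°R

In Rankine: 447.6000 × 1.8 + 491.67 = 1297.35°R.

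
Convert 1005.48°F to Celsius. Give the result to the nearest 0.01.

In Celsius: (1005.48 - 32) × 5/9 = 540.8222°C.

540.82°C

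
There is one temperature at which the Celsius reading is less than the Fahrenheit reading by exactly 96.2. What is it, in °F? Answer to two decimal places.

Let F be the Fahrenheit reading. The Celsius reading is C = 5/9·F - 17.7778.
Require C - F = -96.2: (-4/9)·F - 17.7778 = -96.2.
F = (-96.2 + 17.7778) / (-4/9) = 176.45.

176.45°F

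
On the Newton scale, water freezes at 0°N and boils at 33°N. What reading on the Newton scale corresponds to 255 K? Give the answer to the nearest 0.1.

First in Celsius: 255 - 273.15 = -18.1500°C.
Linearly onto the Newton scale: 0 + (-18.1500 / 100) × (33 - 0) = -6.0°N.

-6.0°N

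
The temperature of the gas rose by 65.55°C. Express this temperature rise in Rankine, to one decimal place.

Only the scale ratio 1.8 matters for a change in temperature.
65.55 × 1.8 = 118.0.

118.0°R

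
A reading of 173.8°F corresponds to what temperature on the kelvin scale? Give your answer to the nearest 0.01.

In Celsius: (173.8 - 32) × 5/9 = 78.7778°C.
In kelvin: 78.7778 + 273.15 = 351.93 K.

351.93 K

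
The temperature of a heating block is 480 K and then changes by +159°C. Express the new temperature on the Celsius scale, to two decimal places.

Initial temperature in Celsius: 480 - 273.15 = 206.8500°C.
Final Celsius temperature: 206.8500 + 159.0000 = 365.8500°C.

365.85°C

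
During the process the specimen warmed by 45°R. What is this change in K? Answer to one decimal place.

25.0 K

Only the scale ratio 5/9 matters for a change in temperature.
45 × 5/9 = 25.0.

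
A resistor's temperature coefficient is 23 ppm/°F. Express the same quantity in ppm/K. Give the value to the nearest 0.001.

41.400 ppm/K

The quantity depends on a temperature interval, so only the ratio of degree sizes applies; the offset between the scales is irrelevant.
A change of 1 K is a change of 1.8°F, so per K the value is 23 × 1.8 = 41.400.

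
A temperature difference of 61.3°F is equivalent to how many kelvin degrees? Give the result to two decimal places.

34.06 K

An interval of 1°F corresponds to 5/9 K.
61.3 × 5/9 = 34.06.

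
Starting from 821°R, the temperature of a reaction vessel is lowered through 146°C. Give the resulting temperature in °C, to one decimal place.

Initial temperature in Celsius: (821 - 491.67) × 5/9 = 182.9611°C.
Final Celsius temperature: 182.9611 - 146.0000 = 36.9611°C.

37.0°C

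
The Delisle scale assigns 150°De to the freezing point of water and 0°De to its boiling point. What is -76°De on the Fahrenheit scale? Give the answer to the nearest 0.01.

303.20°F

Linear interpolation between the fixed points: C = (-76 - 150) × 100 / (0 - 150) = 150.6667°C.
Then 150.6667 × 1.8 + 32 = 303.20°F.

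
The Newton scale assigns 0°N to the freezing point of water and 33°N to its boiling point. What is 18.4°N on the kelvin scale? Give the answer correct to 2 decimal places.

Linear interpolation between the fixed points: C = (18.4 - 0) × 100 / (33 - 0) = 55.7576°C.
Then 55.7576 + 273.15 = 328.91 K.

328.91 K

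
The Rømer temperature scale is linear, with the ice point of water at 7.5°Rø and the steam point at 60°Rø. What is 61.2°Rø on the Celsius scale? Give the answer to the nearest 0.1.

Linear interpolation between the fixed points: C = (61.2 - 7.5) × 100 / (60 - 7.5) = 102.2857°C.

102.3°C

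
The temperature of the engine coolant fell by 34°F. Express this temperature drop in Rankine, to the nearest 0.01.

34.00°R

Fahrenheit and Rankine degrees are the same size, so the interval is unchanged: 34.00.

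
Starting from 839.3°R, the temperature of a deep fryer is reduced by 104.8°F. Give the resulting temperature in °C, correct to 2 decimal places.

Initial temperature in Celsius: (839.3 - 491.67) × 5/9 = 193.1278°C.
The 104.8°F change is an interval, so only the factor 5/9 applies: -104.8 × 5/9 = -58.2222°C.
Final Celsius temperature: 193.1278 - 58.2222 = 134.9056°C.

134.91°C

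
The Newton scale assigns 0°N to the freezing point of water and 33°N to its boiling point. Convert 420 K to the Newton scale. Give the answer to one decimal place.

48.5°N

First in Celsius: 420 - 273.15 = 146.8500°C.
Linearly onto the Newton scale: 0 + (146.8500 / 100) × (33 - 0) = 48.5°N.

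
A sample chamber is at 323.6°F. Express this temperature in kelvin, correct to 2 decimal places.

In Celsius: (323.6 - 32) × 5/9 = 162.0000°C.
In kelvin: 162.0000 + 273.15 = 435.15 K.

435.15 K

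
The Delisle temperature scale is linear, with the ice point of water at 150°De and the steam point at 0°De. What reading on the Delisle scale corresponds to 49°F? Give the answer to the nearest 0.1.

135.8°De

First in Celsius: (49 - 32) × 5/9 = 9.4444°C.
Linearly onto the Delisle scale: 150 + (9.4444 / 100) × (0 - 150) = 135.8°De.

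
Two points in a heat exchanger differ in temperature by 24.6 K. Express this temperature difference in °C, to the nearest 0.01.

24.60°C

Kelvin and Celsius degrees are the same size, so the interval is unchanged: 24.60.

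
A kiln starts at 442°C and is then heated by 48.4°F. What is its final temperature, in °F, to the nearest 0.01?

876.00°F

The 48.4°F change is an interval, so only the factor 5/9 applies: +48.4 × 5/9 = +26.8889°C.
Final Celsius temperature: 442.0000 + 26.8889 = 468.8889°C.
In Fahrenheit: 468.8889 × 1.8 + 32 = 876.00°F.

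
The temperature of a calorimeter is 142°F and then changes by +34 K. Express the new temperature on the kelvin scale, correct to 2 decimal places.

368.26 K

Initial temperature in Celsius: (142 - 32) × 5/9 = 61.1111°C.
The 34 K change is an interval; Kelvin and Celsius degrees are the same size, so ΔC = +34°C.
Final Celsius temperature: 61.1111 + 34.0000 = 95.1111°C.
In kelvin: 95.1111 + 273.15 = 368.26 K.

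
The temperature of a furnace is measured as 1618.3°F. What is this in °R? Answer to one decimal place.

2078.0°R

In Celsius: (1618.3 - 32) × 5/9 = 881.2778°C.
In Rankine: 881.2778 × 1.8 + 491.67 = 2078.0°R.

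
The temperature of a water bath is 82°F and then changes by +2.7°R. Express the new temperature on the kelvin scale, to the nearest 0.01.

302.43 K

Initial temperature in Celsius: (82 - 32) × 5/9 = 27.7778°C.
The 2.7°R change is an interval, so only the factor 5/9 applies: +2.7 × 5/9 = +1.5000°C.
Final Celsius temperature: 27.7778 + 1.5000 = 29.2778°C.
In kelvin: 29.2778 + 273.15 = 302.43 K.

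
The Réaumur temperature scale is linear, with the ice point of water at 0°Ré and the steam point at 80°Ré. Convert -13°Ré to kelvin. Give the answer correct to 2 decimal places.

256.90 K

Linear interpolation between the fixed points: C = (-13 - 0) × 100 / (80 - 0) = -16.2500°C.
Then -16.2500 + 273.15 = 256.90 K.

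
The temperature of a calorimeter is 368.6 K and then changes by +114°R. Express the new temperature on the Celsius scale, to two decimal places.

Initial temperature in Celsius: 368.6 - 273.15 = 95.4500°C.
The 114°R change is an interval, so only the factor 5/9 applies: +114 × 5/9 = +63.3333°C.
Final Celsius temperature: 95.4500 + 63.3333 = 158.7833°C.

158.78°C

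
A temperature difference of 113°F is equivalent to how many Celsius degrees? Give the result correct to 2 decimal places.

62.78°C

For a temperature interval the offset drops out; only the factor 5/9 applies.
113 × 5/9 = 62.78.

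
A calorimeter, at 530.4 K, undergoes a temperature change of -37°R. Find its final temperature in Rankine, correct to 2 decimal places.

Initial temperature in Celsius: 530.4 - 273.15 = 257.2500°C.
The 37°R change is an interval, so only the factor 5/9 applies: -37 × 5/9 = -20.5556°C.
Final Celsius temperature: 257.2500 - 20.5556 = 236.6944°C.
In Rankine: 236.6944 × 1.8 + 491.67 = 917.72°R.

917.72°R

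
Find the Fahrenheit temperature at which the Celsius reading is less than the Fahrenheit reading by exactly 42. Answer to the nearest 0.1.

54.5°F

Let F be the Fahrenheit reading. The Celsius reading is C = 5/9·F - 17.7778.
Require C - F = -42: (-4/9)·F - 17.7778 = -42.
F = (-42 + 17.7778) / (-4/9) = 54.5.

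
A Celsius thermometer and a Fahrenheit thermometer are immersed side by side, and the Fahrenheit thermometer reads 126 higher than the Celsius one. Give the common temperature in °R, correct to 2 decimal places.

703.17°R

Let x be the Celsius reading; then the Fahrenheit reading is 1.8·x + 32.
(1.8·x + 32) - x = 126  ⇒  (0.8)·x = 94  ⇒  x = 117.5000°C.
In Rankine: 117.5000 × 1.8 + 491.67 = 703.17°R.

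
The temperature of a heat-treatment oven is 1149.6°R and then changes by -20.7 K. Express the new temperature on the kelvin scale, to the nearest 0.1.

618.0 K

Initial temperature in Celsius: (1149.6 - 491.67) × 5/9 = 365.5167°C.
The 20.7 K change is an interval; Kelvin and Celsius degrees are the same size, so ΔC = -20.7°C.
Final Celsius temperature: 365.5167 - 20.7000 = 344.8167°C.
In kelvin: 344.8167 + 273.15 = 618.0 K.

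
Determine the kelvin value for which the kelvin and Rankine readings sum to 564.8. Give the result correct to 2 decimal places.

201.71 K

Let K be the kelvin reading. The Rankine reading is R = 1.8·K.
Require K + R = 564.8: (2.8)·K = 564.8.
K = (564.8) / (2.8) = 201.71.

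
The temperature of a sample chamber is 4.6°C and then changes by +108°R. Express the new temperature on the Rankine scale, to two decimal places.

607.95°R

The 108°R change is an interval, so only the factor 5/9 applies: +108 × 5/9 = +60.0000°C.
Final Celsius temperature: 4.6000 + 60.0000 = 64.6000°C.
In Rankine: 64.6000 × 1.8 + 491.67 = 607.95°R.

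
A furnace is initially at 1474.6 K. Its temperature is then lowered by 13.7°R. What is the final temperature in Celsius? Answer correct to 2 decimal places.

Initial temperature in Celsius: 1474.6 - 273.15 = 1201.4500°C.
The 13.7°R change is an interval, so only the factor 5/9 applies: -13.7 × 5/9 = -7.6111°C.
Final Celsius temperature: 1201.4500 - 7.6111 = 1193.8389°C.

1193.84°C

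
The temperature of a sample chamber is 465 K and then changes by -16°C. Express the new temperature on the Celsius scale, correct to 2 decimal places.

Initial temperature in Celsius: 465 - 273.15 = 191.8500°C.
Final Celsius temperature: 191.8500 - 16.0000 = 175.8500°C.

175.85°C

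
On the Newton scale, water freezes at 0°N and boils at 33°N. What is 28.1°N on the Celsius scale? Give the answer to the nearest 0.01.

85.15°C

Linear interpolation between the fixed points: C = (28.1 - 0) × 100 / (33 - 0) = 85.1515°C.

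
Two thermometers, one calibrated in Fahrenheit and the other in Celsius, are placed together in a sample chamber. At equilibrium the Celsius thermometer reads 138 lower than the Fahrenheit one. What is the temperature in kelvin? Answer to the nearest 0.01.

405.65 K

Let x be the Fahrenheit reading; then the Celsius reading is 5/9·x - 17.7778.
(5/9·x - 17.7778) - x = -138  ⇒  (-4/9)·x = -120.222  ⇒  x = 270.5000°F.
In Celsius: (270.5 - 32) × 5/9 = 132.5000°C.
In kelvin: 132.5000 + 273.15 = 405.65 K.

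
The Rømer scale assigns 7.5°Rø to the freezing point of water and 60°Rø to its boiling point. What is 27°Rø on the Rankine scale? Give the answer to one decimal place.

Linear interpolation between the fixed points: C = (27 - 7.5) × 100 / (60 - 7.5) = 37.1429°C.
Then 37.1429 × 1.8 + 491.67 = 558.5°R.

558.5°R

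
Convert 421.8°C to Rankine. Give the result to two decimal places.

1250.91°R

In Rankine: 421.8000 × 1.8 + 491.67 = 1250.91°R.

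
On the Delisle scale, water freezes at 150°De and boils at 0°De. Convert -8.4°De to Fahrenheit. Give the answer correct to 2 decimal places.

222.08°F

Linear interpolation between the fixed points: C = (-8.4 - 150) × 100 / (0 - 150) = 105.6000°C.
Then 105.6000 × 1.8 + 32 = 222.08°F.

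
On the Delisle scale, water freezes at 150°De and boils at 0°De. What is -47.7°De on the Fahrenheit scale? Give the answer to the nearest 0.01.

Linear interpolation between the fixed points: C = (-47.7 - 150) × 100 / (0 - 150) = 131.8000°C.
Then 131.8000 × 1.8 + 32 = 269.24°F.

269.24°F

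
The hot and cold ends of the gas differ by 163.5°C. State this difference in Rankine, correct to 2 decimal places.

294.30°R

An interval of 1°C corresponds to 1.8°R.
163.5 × 1.8 = 294.30.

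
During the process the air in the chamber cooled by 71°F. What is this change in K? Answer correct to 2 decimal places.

Only the scale ratio 5/9 matters for a change in temperature.
71 × 5/9 = 39.44.

39.44 K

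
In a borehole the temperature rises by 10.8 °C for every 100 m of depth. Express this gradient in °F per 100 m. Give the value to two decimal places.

19.44 °F/100 m

The quantity depends on a temperature interval, so only the ratio of degree sizes applies; the offset between the scales is irrelevant.
A change of 1°C is a change of 1.8°F, so 10.8 × 1.8 = 19.44.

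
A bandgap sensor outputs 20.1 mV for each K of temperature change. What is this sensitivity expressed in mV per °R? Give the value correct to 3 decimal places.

Since only a temperature interval is involved, the additive offset between the scales drops out.
A change of 1°R is a change of 5/9 K, so per °R the value is 20.1 × 5/9 = 11.167.

11.167 mV per °R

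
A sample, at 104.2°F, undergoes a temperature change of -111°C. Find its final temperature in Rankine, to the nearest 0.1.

364.1°R

Initial temperature in Celsius: (104.2 - 32) × 5/9 = 40.1111°C.
Final Celsius temperature: 40.1111 - 111.0000 = -70.8889°C.
In Rankine: -70.8889 × 1.8 + 491.67 = 364.1°R.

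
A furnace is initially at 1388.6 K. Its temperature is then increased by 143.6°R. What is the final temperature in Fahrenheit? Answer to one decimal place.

2183.4°F

Initial temperature in Celsius: 1388.6 - 273.15 = 1115.4500°C.
The 143.6°R change is an interval, so only the factor 5/9 applies: +143.6 × 5/9 = +79.7778°C.
Final Celsius temperature: 1115.4500 + 79.7778 = 1195.2278°C.
In Fahrenheit: 1195.2278 × 1.8 + 32 = 2183.4°F.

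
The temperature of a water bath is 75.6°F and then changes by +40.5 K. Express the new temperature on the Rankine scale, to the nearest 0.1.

Initial temperature in Celsius: (75.6 - 32) × 5/9 = 24.2222°C.
The 40.5 K change is an interval; Kelvin and Celsius degrees are the same size, so ΔC = +40.5°C.
Final Celsius temperature: 24.2222 + 40.5000 = 64.7222°C.
In Rankine: 64.7222 × 1.8 + 491.67 = 608.2°R.

608.2°R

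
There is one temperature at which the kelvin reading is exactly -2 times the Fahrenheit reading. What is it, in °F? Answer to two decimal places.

-99.93°F

Let F be the Fahrenheit reading. The kelvin reading is K = 5/9·F + 255.372.
Require K = -2·F: 5/9·F + 255.372 = -2·F.
(23/9)·F = -255.372  ⇒  F = -99.93.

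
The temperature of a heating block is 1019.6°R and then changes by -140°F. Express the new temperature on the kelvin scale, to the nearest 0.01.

Initial temperature in Celsius: (1019.6 - 491.67) × 5/9 = 293.2944°C.
The 140°F change is an interval, so only the factor 5/9 applies: -140 × 5/9 = -77.7778°C.
Final Celsius temperature: 293.2944 - 77.7778 = 215.5167°C.
In kelvin: 215.5167 + 273.15 = 488.67 K.

488.67 K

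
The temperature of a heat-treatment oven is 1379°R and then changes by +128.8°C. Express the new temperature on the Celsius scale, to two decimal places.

621.76°C

Initial temperature in Celsius: (1379 - 491.67) × 5/9 = 492.9611°C.
Final Celsius temperature: 492.9611 + 128.8000 = 621.7611°C.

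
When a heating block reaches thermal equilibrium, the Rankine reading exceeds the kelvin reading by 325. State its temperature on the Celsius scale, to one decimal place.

133.1°C

Let x be the kelvin reading; then the Rankine reading is 1.8·x.
(1.8·x) - x = 325  ⇒  (0.8)·x = 325  ⇒  x = 406.2500 K.
In Celsius: 406.25 - 273.15 = 133.1°C.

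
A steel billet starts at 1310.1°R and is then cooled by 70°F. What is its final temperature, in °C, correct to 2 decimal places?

Initial temperature in Celsius: (1310.1 - 491.67) × 5/9 = 454.6833°C.
The 70°F change is an interval, so only the factor 5/9 applies: -70 × 5/9 = -38.8889°C.
Final Celsius temperature: 454.6833 - 38.8889 = 415.7944°C.

415.79°C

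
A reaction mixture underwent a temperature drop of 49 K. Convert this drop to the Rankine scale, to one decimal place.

Only the scale ratio 1.8 matters for a change in temperature.
49 × 1.8 = 88.2.

88.2°R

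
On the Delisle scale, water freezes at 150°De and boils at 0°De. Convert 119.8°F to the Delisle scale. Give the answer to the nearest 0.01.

76.83°De

First in Celsius: (119.8 - 32) × 5/9 = 48.7778°C.
Linearly onto the Delisle scale: 150 + (48.7778 / 100) × (0 - 150) = 76.83°De.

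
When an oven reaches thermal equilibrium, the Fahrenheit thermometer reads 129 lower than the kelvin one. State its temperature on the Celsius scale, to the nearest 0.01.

Let x be the kelvin reading; then the Fahrenheit reading is 1.8·x - 459.67.
(1.8·x - 459.67) - x = -129  ⇒  (0.8)·x = 330.67  ⇒  x = 413.3375 K.
In Celsius: 413.3375 - 273.15 = 140.19°C.

140.19°C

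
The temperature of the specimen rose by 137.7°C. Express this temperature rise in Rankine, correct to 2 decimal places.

An interval of 1°C corresponds to 1.8°R.
137.7 × 1.8 = 247.86.

247.86°R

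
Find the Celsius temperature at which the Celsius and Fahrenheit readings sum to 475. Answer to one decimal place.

158.2°C

Let C be the Celsius reading. The Fahrenheit reading is F = 1.8·C + 32.
Require C + F = 475: (2.8)·C + 32 = 475.
C = (475 - 32) / (2.8) = 158.2.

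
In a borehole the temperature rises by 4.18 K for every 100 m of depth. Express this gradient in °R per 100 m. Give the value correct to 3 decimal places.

Since only a temperature interval is involved, the additive offset between the scales drops out.
A change of 1 K is a change of 1.8°R, so 4.18 × 1.8 = 7.524.

7.524 °R/100 m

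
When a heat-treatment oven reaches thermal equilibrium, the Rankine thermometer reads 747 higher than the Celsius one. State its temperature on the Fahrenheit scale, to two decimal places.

Let x be the Celsius reading; then the Rankine reading is 1.8·x + 491.67.
(1.8·x + 491.67) - x = 747  ⇒  (0.8)·x = 255.33  ⇒  x = 319.1625°C.
In Fahrenheit: 319.1625 × 1.8 + 32 = 606.49°F.

606.49°F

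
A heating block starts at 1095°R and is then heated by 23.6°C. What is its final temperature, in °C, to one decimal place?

Initial temperature in Celsius: (1095 - 491.67) × 5/9 = 335.1833°C.
Final Celsius temperature: 335.1833 + 23.6000 = 358.7833°C.

358.8°C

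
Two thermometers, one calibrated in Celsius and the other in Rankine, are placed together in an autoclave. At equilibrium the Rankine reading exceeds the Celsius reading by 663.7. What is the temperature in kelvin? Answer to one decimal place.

Let x be the Celsius reading; then the Rankine reading is 1.8·x + 491.67.
(1.8·x + 491.67) - x = 663.7  ⇒  (0.8)·x = 172.03  ⇒  x = 215.0375°C.
In kelvin: 215.0375 + 273.15 = 488.2 K.

488.2 K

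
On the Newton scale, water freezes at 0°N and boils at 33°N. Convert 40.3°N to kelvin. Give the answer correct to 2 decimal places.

395.27 K

Linear interpolation between the fixed points: C = (40.3 - 0) × 100 / (33 - 0) = 122.1212°C.
Then 122.1212 + 273.15 = 395.27 K.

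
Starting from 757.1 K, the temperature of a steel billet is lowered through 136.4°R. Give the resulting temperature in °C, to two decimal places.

Initial temperature in Celsius: 757.1 - 273.15 = 483.9500°C.
The 136.4°R change is an interval, so only the factor 5/9 applies: -136.4 × 5/9 = -75.7778°C.
Final Celsius temperature: 483.9500 - 75.7778 = 408.1722°C.

408.17°C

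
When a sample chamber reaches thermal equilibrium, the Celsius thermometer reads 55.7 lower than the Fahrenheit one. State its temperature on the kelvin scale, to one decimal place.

Let x be the Fahrenheit reading; then the Celsius reading is 5/9·x - 17.7778.
(5/9·x - 17.7778) - x = -55.7  ⇒  (-4/9)·x = -37.9222  ⇒  x = 85.3250°F.
In Celsius: (85.325 - 32) × 5/9 = 29.6250°C.
In kelvin: 29.6250 + 273.15 = 302.8 K.

302.8 K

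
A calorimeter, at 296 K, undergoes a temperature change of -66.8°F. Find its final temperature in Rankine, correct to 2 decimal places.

466.00°R

Initial temperature in Celsius: 296 - 273.15 = 22.8500°C.
The 66.8°F change is an interval, so only the factor 5/9 applies: -66.8 × 5/9 = -37.1111°C.
Final Celsius temperature: 22.8500 - 37.1111 = -14.2611°C.
In Rankine: -14.2611 × 1.8 + 491.67 = 466.00°R.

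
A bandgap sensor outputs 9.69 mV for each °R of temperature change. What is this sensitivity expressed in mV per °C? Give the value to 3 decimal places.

The quantity depends on a temperature interval, so only the ratio of degree sizes applies; the offset between the scales is irrelevant.
A change of 1°C is a change of 1.8°R, so per °C the value is 9.69 × 1.8 = 17.442.

17.442 mV per °C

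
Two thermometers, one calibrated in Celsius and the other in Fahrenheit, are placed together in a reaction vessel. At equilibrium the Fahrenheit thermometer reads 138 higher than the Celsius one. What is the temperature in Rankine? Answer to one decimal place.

Let x be the Celsius reading; then the Fahrenheit reading is 1.8·x + 32.
(1.8·x + 32) - x = 138  ⇒  (0.8)·x = 106  ⇒  x = 132.5000°C.
In Rankine: 132.5000 × 1.8 + 491.67 = 730.2°R.

730.2°R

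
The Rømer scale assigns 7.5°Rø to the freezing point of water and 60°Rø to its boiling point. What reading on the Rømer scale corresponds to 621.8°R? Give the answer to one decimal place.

45.5°Rø

First in Celsius: (621.8 - 491.67) × 5/9 = 72.2944°C.
Linearly onto the Rømer scale: 7.5 + (72.2944 / 100) × (60 - 7.5) = 45.5°Rø.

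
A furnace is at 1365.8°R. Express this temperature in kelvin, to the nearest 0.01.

In Celsius: (1365.8 - 491.67) × 5/9 = 485.6278°C.
In kelvin: 485.6278 + 273.15 = 758.78 K.

758.78 K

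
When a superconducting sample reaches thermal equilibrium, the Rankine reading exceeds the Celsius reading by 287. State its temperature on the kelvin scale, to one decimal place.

Let x be the Rankine reading; then the Celsius reading is 5/9·x - 273.15.
(5/9·x - 273.15) - x = -287  ⇒  (-4/9)·x = -13.85  ⇒  x = 31.1625°R.
In Celsius: (31.1625 - 491.67) × 5/9 = -255.8375°C.
In kelvin: -255.8375 + 273.15 = 17.3 K.

17.3 K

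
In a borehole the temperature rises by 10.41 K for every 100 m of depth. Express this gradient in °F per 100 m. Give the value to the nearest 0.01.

The quantity depends on a temperature interval, so only the ratio of degree sizes applies; the offset between the scales is irrelevant.
A change of 1 K is a change of 1.8°F, so 10.41 × 1.8 = 18.74.

18.74 °F/100 m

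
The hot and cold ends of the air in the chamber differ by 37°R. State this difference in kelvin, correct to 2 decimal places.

20.56 K

For a temperature interval the offset drops out; only the factor 5/9 applies.
37 × 5/9 = 20.56.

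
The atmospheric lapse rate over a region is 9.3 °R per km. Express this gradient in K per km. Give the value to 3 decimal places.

The quantity depends on a temperature interval, so only the ratio of degree sizes applies; the offset between the scales is irrelevant.
A change of 1°R is a change of 5/9 K, so 9.3 × 5/9 = 5.167.

5.167 K/km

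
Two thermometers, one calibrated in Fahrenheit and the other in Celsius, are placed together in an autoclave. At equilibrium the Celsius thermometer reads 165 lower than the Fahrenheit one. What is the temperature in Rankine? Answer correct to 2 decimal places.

Let x be the Fahrenheit reading; then the Celsius reading is 5/9·x - 17.7778.
(5/9·x - 17.7778) - x = -165  ⇒  (-4/9)·x = -147.222  ⇒  x = 331.2500°F.
In Celsius: (331.25 - 32) × 5/9 = 166.2500°C.
In Rankine: 166.2500 × 1.8 + 491.67 = 790.92°R.

790.92°R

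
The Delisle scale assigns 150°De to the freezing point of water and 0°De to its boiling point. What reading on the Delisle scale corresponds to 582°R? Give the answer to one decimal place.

First in Celsius: (582 - 491.67) × 5/9 = 50.1833°C.
Linearly onto the Delisle scale: 150 + (50.1833 / 100) × (0 - 150) = 74.7°De.

74.7°De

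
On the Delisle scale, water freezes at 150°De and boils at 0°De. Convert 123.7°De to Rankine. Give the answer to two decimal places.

Linear interpolation between the fixed points: C = (123.7 - 150) × 100 / (0 - 150) = 17.5333°C.
Then 17.5333 × 1.8 + 491.67 = 523.23°R.

523.23°R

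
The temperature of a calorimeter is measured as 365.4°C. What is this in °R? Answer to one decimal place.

1149.4°R

In Rankine: 365.4000 × 1.8 + 491.67 = 1149.4°R.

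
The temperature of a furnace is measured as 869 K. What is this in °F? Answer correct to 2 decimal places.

1104.53°F

In Celsius: 869 - 273.15 = 595.8500°C.
In Fahrenheit: 595.8500 × 1.8 + 32 = 1104.53°F.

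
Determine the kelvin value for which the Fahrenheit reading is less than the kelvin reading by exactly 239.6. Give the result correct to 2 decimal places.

Let K be the kelvin reading. The Fahrenheit reading is F = 1.8·K - 459.67.
Require F - K = -239.6: (0.8)·K - 459.67 = -239.6.
K = (-239.6 + 459.67) / (0.8) = 275.09.

275.09 K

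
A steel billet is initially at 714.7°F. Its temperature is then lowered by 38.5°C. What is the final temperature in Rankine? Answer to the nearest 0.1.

1105.1°R

Initial temperature in Celsius: (714.7 - 32) × 5/9 = 379.2778°C.
Final Celsius temperature: 379.2778 - 38.5000 = 340.7778°C.
In Rankine: 340.7778 × 1.8 + 491.67 = 1105.1°R.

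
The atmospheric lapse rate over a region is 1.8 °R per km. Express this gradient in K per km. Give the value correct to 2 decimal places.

1.00 K/km

Since only a temperature interval is involved, the additive offset between the scales drops out.
A change of 1°R is a change of 5/9 K, so 1.8 × 5/9 = 1.00.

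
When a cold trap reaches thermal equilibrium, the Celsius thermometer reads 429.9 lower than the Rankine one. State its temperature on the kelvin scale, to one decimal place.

Let x be the Rankine reading; then the Celsius reading is 5/9·x - 273.15.
(5/9·x - 273.15) - x = -429.9  ⇒  (-4/9)·x = -156.75  ⇒  x = 352.6875°R.
In Celsius: (352.6875 - 491.67) × 5/9 = -77.2125°C.
In kelvin: -77.2125 + 273.15 = 195.9 K.

195.9 K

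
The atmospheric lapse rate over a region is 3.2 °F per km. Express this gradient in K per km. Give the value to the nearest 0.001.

The quantity depends on a temperature interval, so only the ratio of degree sizes applies; the offset between the scales is irrelevant.
A change of 1°F is a change of 5/9 K, so 3.2 × 5/9 = 1.778.

1.778 K/km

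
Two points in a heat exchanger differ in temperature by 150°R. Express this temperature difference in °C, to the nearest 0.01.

83.33°C

Only the scale ratio 5/9 matters for a change in temperature.
150 × 5/9 = 83.33.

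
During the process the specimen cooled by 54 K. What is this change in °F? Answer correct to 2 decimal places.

97.20°F

An interval of 1 K corresponds to 1.8°F.
54 × 1.8 = 97.20.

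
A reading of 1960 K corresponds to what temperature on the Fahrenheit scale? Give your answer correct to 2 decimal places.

In Celsius: 1960 - 273.15 = 1686.8500°C.
In Fahrenheit: 1686.8500 × 1.8 + 32 = 3068.33°F.

3068.33°F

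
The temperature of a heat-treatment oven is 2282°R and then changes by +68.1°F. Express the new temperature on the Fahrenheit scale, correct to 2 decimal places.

Initial temperature in Celsius: (2282 - 491.67) × 5/9 = 994.6278°C.
The 68.1°F change is an interval, so only the factor 5/9 applies: +68.1 × 5/9 = +37.8333°C.
Final Celsius temperature: 994.6278 + 37.8333 = 1032.4611°C.
In Fahrenheit: 1032.4611 × 1.8 + 32 = 1890.43°F.

1890.43°F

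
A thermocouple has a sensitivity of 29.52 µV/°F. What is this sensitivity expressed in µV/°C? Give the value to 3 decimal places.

The quantity depends on a temperature interval, so only the ratio of degree sizes applies; the offset between the scales is irrelevant.
A change of 1°C is a change of 1.8°F, so per °C the value is 29.52 × 1.8 = 53.136.

53.136 µV/°C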